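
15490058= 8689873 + 6800185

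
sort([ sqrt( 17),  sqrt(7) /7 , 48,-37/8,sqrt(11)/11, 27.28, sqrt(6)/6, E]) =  [ - 37/8, sqrt( 11)/11, sqrt(7 )/7, sqrt( 6) /6,E , sqrt( 17 ), 27.28 , 48]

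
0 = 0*565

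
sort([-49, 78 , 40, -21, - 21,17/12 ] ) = [-49, -21,-21, 17/12,40, 78 ]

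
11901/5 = 2380 + 1/5= 2380.20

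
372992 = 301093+71899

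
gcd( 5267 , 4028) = 1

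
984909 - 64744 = 920165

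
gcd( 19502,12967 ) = 1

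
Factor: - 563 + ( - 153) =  - 716 = - 2^2*179^1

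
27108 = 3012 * 9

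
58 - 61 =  - 3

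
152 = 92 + 60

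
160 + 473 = 633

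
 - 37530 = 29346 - 66876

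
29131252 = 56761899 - 27630647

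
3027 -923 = 2104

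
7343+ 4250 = 11593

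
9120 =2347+6773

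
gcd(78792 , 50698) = 2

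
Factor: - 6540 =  - 2^2 * 3^1 *5^1*109^1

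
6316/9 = 701+7/9 = 701.78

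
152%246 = 152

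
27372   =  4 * 6843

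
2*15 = 30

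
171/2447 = 171/2447 = 0.07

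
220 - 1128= - 908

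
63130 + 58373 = 121503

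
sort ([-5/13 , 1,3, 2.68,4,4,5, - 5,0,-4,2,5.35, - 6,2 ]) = [-6,  -  5, - 4, - 5/13  ,  0,1,2 , 2,2.68, 3, 4,4,5, 5.35] 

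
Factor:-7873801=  - 13^1*137^1 * 4421^1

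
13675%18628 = 13675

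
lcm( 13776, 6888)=13776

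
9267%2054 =1051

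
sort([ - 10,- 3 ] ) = [ - 10,  -  3]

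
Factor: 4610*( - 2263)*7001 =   -  2^1 *5^1*31^1 * 73^1*461^1*7001^1 = - 73037442430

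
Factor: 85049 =85049^1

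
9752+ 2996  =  12748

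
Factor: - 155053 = -47^1*3299^1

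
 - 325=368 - 693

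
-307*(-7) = 2149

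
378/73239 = 126/24413 = 0.01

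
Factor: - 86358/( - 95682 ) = 389^1 * 431^( - 1 ) = 389/431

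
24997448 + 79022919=104020367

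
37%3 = 1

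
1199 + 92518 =93717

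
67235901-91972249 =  - 24736348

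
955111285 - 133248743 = 821862542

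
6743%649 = 253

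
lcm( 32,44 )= 352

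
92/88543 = 92/88543 = 0.00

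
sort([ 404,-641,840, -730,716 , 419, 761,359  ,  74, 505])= [-730, - 641, 74,359, 404,419,505, 716, 761,840 ] 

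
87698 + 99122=186820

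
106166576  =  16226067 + 89940509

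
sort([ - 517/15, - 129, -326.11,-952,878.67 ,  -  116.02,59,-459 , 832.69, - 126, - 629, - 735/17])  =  [-952,  -  629, - 459, - 326.11 ,-129, - 126,-116.02,-735/17, -517/15, 59, 832.69, 878.67 ] 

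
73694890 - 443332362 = -369637472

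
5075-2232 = 2843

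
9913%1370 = 323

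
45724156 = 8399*5444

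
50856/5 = 50856/5 = 10171.20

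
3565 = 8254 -4689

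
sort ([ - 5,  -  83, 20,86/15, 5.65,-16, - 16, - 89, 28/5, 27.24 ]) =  [ - 89, - 83, - 16, - 16, - 5,28/5, 5.65, 86/15, 20, 27.24]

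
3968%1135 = 563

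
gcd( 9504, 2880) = 288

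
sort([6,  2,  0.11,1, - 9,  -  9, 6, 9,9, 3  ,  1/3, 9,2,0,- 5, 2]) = [ - 9, - 9,  -  5, 0,  0.11, 1/3,  1, 2,2, 2, 3, 6, 6 , 9  ,  9, 9]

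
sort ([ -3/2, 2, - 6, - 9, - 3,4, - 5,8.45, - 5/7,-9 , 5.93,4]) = [ - 9, - 9, - 6, - 5, - 3,-3/2, - 5/7,2,  4, 4,5.93,8.45]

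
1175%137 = 79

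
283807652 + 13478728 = 297286380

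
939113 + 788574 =1727687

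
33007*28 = 924196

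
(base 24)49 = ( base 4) 1221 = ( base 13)81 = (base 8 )151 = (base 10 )105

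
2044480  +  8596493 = 10640973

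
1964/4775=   1964/4775 = 0.41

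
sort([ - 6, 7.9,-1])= [ - 6, - 1,7.9]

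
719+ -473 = 246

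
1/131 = 1/131 = 0.01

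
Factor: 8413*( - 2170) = -18256210 = - 2^1*5^1 * 7^1  *  31^1 * 47^1*179^1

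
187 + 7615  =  7802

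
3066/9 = 1022/3  =  340.67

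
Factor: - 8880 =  - 2^4 * 3^1*5^1*37^1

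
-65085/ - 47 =65085/47 = 1384.79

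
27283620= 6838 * 3990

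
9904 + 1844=11748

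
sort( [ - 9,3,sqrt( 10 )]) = [ - 9,3, sqrt(10) ] 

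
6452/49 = 131  +  33/49 = 131.67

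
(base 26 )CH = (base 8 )511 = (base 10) 329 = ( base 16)149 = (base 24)dh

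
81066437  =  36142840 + 44923597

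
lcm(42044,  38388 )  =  882924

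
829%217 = 178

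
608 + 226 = 834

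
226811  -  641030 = - 414219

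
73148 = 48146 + 25002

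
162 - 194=- 32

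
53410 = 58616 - 5206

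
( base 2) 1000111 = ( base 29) 2d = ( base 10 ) 71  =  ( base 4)1013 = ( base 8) 107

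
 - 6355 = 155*( -41)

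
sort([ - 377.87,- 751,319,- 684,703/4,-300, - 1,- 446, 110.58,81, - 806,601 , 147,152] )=[ - 806, - 751, - 684,-446 , -377.87, -300, - 1, 81, 110.58,147, 152,703/4, 319,601] 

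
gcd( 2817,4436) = 1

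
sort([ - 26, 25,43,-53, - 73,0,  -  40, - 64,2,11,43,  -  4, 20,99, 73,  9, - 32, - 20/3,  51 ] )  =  [- 73, - 64,-53, - 40, - 32, - 26,-20/3,  -  4 , 0,2,9,11, 20 , 25 , 43, 43,51,73,99 ]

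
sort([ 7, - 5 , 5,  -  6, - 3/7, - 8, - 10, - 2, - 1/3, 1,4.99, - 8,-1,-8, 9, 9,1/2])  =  [ - 10, - 8, - 8,-8, - 6, - 5 , -2, - 1, - 3/7,- 1/3,1/2, 1,4.99, 5,7, 9, 9 ]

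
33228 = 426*78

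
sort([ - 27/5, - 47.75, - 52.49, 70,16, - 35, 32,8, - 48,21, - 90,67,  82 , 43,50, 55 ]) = [ - 90, - 52.49, - 48, - 47.75 , - 35, -27/5, 8, 16,21, 32, 43 , 50,  55, 67, 70, 82 ]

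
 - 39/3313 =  - 1 + 3274/3313 = - 0.01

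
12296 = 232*53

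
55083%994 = 413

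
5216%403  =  380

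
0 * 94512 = 0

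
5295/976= 5+415/976= 5.43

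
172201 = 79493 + 92708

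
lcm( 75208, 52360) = 4136440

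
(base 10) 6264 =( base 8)14170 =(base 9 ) 8530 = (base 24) AL0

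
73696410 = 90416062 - 16719652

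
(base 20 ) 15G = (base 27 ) j3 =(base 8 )1004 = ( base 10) 516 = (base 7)1335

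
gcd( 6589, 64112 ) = 1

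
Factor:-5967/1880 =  - 2^( - 3) * 3^3*5^(-1) * 13^1 * 17^1*47^( - 1) 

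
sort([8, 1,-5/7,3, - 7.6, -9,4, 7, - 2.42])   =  [ - 9, - 7.6, - 2.42, - 5/7, 1,3,4 , 7, 8]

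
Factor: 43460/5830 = 2^1*11^( - 1 )*41^1=82/11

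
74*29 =2146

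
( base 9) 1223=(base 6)4120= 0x390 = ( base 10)912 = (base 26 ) 192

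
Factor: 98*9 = 2^1*3^2 * 7^2 =882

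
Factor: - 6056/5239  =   -2^3*13^ ( - 2)*31^( - 1 )*757^1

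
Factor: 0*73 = 0^1  =  0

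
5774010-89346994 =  - 83572984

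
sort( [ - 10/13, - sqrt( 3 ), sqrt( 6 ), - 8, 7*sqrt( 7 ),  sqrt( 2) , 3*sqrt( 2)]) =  [ - 8, - sqrt( 3 ), - 10/13,  sqrt( 2), sqrt ( 6 ),  3 * sqrt( 2 ) , 7 * sqrt (7 ) ]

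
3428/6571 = 3428/6571 =0.52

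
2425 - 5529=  - 3104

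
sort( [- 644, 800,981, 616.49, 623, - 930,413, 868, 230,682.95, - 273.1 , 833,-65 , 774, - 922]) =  [ - 930,  -  922, - 644,-273.1, - 65, 230,413,616.49,623,682.95, 774,800, 833,868 , 981] 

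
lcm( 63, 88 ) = 5544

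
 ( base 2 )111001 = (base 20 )2h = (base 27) 23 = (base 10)57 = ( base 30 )1R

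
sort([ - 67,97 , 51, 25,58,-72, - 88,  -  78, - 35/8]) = [-88, - 78, - 72, - 67, - 35/8,25,51 , 58,97 ]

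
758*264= 200112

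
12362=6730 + 5632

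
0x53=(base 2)1010011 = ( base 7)146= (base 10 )83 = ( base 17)4f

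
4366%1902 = 562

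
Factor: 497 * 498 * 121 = 29948226= 2^1* 3^1*7^1*11^2*71^1 * 83^1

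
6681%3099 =483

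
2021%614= 179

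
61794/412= 149 + 203/206 = 149.99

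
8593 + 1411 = 10004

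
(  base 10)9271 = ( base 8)22067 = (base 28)BN3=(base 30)a91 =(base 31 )9k2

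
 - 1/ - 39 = 1/39 = 0.03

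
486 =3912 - 3426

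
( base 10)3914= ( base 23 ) 794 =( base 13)1a21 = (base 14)15d8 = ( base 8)7512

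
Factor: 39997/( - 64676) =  - 2^( - 2) * 19^(  -  1) * 47^1 = -47/76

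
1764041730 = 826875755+937165975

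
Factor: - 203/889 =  - 29^1*127^ ( - 1) = -29/127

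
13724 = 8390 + 5334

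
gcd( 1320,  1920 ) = 120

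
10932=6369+4563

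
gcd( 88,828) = 4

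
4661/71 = 65 + 46/71=65.65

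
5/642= 5/642=0.01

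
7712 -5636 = 2076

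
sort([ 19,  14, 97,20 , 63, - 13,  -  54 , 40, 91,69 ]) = [ - 54,-13,14, 19,20, 40,63,69, 91, 97]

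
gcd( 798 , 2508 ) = 114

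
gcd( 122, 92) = 2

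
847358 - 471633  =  375725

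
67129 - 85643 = -18514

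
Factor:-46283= -31^1*1493^1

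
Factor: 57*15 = 855 = 3^2* 5^1*19^1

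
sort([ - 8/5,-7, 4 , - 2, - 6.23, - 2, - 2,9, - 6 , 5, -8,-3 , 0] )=[ - 8  ,-7  , - 6.23, - 6, - 3,-2,-2, - 2, - 8/5,0 , 4, 5,  9]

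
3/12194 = 3/12194 = 0.00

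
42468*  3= 127404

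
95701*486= 46510686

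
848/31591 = 848/31591 = 0.03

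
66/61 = 66/61 = 1.08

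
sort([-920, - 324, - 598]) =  [ - 920, - 598, - 324]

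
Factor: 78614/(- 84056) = -39307/42028 = - 2^( -2)*7^ ( - 1)*19^ (-1 )*23^1*79^(-1 )*1709^1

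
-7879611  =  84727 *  (-93) 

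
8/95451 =8/95451 = 0.00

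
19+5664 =5683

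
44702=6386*7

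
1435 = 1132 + 303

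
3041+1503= 4544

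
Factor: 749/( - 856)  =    -  2^( - 3 )*7^1 = - 7/8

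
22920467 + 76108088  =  99028555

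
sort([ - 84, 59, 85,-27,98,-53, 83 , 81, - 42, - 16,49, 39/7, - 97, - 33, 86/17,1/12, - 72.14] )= [ - 97, - 84, - 72.14, - 53, - 42, - 33, - 27, - 16, 1/12,86/17 , 39/7, 49, 59, 81, 83, 85, 98 ]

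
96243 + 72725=168968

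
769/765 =1+4/765 = 1.01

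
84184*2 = 168368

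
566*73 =41318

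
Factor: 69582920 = 2^3*5^1 * 11^1*158143^1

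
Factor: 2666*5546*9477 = 2^2*3^6*13^1*31^1*43^1*47^1  *  59^1 = 140123472372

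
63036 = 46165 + 16871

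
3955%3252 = 703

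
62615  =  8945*7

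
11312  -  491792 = - 480480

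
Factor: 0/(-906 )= 0 = 0^1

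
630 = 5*126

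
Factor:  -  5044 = - 2^2*13^1*97^1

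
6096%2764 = 568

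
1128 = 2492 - 1364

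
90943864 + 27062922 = 118006786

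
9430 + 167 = 9597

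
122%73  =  49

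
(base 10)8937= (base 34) 7ot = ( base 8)21351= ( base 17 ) 1dfc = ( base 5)241222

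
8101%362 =137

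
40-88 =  - 48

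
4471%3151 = 1320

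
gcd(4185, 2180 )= 5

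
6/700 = 3/350  =  0.01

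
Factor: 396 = 2^2*3^2*11^1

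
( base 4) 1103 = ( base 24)3B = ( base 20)43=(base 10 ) 83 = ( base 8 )123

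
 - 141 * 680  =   - 95880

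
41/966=41/966 =0.04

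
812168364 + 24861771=837030135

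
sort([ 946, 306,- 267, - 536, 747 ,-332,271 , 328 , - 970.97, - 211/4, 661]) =[ - 970.97, - 536, - 332, - 267 , - 211/4, 271, 306, 328, 661, 747,946] 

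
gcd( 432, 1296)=432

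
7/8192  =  7/8192 = 0.00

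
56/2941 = 56/2941= 0.02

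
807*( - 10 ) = -8070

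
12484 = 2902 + 9582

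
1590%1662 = 1590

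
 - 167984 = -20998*8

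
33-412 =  - 379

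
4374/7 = 4374/7 = 624.86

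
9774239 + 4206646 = 13980885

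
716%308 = 100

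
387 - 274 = 113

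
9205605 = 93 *98985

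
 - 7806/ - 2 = 3903/1=3903.00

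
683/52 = 683/52 = 13.13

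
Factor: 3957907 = 3957907^1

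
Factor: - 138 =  - 2^1*3^1*23^1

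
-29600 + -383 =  - 29983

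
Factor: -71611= -19^1*3769^1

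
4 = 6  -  2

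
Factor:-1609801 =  - 1609801^1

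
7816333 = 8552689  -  736356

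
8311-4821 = 3490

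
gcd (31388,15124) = 76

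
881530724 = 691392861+190137863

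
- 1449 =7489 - 8938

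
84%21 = 0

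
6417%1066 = 21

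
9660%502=122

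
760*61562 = 46787120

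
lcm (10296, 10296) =10296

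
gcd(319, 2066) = 1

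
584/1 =584 = 584.00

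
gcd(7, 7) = 7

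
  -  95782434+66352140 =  - 29430294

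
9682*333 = 3224106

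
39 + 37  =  76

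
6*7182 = 43092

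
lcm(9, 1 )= 9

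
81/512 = 81/512 = 0.16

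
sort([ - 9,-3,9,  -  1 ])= [ - 9, -3, - 1, 9]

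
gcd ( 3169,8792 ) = 1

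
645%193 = 66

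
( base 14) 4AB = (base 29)137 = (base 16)3A7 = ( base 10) 935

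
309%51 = 3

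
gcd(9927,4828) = 1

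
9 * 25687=231183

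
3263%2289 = 974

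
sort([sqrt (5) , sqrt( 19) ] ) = [ sqrt(5), sqrt( 19)] 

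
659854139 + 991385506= 1651239645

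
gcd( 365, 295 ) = 5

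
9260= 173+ 9087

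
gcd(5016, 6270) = 1254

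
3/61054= 3/61054= 0.00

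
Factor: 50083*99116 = 4964026628 = 2^2  *  11^1*29^1*71^1*157^1*349^1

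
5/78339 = 5/78339 = 0.00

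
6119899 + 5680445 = 11800344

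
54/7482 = 9/1247 = 0.01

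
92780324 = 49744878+43035446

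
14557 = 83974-69417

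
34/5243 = 34/5243 = 0.01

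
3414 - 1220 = 2194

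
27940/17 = 27940/17 = 1643.53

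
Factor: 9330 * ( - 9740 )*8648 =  - 2^6 * 3^1*5^2*23^1*47^1 * 311^1*487^1=-785880081600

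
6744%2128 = 360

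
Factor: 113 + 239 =352  =  2^5*11^1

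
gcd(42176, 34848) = 32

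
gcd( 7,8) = 1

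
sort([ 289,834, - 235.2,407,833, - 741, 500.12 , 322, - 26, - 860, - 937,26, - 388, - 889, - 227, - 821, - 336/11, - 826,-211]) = [-937, - 889, - 860, - 826,-821, - 741, - 388, - 235.2 , - 227, -211, - 336/11, - 26,26,  289 , 322,407 , 500.12, 833, 834]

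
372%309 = 63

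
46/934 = 23/467 = 0.05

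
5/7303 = 5/7303 = 0.00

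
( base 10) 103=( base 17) 61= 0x67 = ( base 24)47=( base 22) 4f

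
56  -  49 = 7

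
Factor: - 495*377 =  -  186615 = -  3^2*5^1*11^1*13^1*29^1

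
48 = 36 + 12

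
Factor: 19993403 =67^1*298409^1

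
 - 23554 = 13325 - 36879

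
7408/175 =42+58/175 = 42.33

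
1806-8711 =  - 6905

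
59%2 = 1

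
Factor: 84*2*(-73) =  - 2^3 * 3^1*7^1*73^1 = -12264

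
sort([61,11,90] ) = [ 11,  61,90]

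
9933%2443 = 161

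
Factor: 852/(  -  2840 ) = -3/10= - 2^( - 1 )*3^1*5^(  -  1)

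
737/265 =2  +  207/265 = 2.78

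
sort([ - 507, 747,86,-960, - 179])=[-960,  -  507, - 179, 86,747]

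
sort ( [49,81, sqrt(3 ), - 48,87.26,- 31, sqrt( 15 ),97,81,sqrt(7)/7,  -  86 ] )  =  [ - 86, - 48, - 31, sqrt(7 ) /7 , sqrt( 3),sqrt (15),49,81,81, 87.26,97]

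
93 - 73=20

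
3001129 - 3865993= - 864864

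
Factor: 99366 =2^1*3^1*16561^1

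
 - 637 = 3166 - 3803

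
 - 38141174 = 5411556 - 43552730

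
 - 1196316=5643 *(-212)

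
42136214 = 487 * 86522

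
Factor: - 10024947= -3^2*1113883^1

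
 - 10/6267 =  - 10/6267 = - 0.00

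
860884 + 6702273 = 7563157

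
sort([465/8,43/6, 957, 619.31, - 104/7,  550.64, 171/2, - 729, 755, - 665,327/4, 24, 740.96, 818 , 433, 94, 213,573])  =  [ - 729, - 665,  -  104/7, 43/6, 24 , 465/8,327/4, 171/2,94, 213, 433,550.64,573, 619.31 , 740.96, 755,818,957 ]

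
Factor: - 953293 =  - 11^1*79^1*1097^1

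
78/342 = 13/57  =  0.23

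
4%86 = 4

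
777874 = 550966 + 226908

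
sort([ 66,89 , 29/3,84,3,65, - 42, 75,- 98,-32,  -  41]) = [-98,-42,  -  41, - 32,3,29/3, 65,66,75, 84,89]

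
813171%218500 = 157671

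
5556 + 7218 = 12774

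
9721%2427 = 13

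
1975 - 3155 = -1180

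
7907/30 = 7907/30 = 263.57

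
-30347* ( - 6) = 182082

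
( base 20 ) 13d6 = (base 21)109g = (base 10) 9466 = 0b10010011111010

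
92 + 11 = 103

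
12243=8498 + 3745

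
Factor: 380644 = 2^2*11^1*41^1*211^1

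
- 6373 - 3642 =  - 10015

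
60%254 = 60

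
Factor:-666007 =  - 19^1 * 35053^1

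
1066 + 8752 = 9818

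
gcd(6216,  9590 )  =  14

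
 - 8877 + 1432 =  - 7445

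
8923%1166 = 761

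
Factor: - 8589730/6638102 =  - 4294865/3319051=-5^1*769^1*1117^1*3319051^( - 1)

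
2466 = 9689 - 7223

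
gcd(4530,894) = 6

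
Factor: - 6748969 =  - 41^1*97^1*1697^1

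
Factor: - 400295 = - 5^1*7^1* 11437^1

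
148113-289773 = -141660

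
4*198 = 792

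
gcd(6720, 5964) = 84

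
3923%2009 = 1914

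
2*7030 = 14060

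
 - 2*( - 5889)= 11778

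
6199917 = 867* 7151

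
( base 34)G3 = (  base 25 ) LM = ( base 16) 223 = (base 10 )547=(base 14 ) 2b1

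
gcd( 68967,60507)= 9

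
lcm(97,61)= 5917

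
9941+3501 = 13442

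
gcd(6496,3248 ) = 3248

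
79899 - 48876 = 31023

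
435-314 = 121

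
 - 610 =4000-4610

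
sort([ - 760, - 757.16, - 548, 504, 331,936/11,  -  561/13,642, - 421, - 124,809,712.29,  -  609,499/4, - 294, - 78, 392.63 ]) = [ - 760 , - 757.16,-609, - 548, - 421,-294, - 124,-78,-561/13,936/11,  499/4, 331,392.63, 504,642,712.29, 809 ]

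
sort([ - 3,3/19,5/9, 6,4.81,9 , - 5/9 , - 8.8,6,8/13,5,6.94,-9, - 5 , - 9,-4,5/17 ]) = [-9,-9, - 8.8, - 5, - 4 , - 3, - 5/9 , 3/19 , 5/17, 5/9,8/13 , 4.81, 5,  6, 6,6.94, 9 ] 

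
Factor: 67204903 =67204903^1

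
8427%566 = 503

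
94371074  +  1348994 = 95720068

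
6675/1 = 6675 = 6675.00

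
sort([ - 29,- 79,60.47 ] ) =[- 79,  -  29, 60.47]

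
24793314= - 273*( - 90818) 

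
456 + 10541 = 10997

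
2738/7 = 2738/7 = 391.14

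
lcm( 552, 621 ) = 4968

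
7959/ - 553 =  - 1137/79 = -14.39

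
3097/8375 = 3097/8375  =  0.37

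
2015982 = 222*9081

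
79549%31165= 17219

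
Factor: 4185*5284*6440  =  142411197600 = 2^5*3^3 *5^2*7^1*23^1*31^1*1321^1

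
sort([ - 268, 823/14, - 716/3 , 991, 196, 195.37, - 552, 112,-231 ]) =[ - 552, - 268,-716/3,  -  231, 823/14, 112,195.37,196, 991]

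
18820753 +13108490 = 31929243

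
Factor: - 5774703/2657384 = -2^ ( - 3 )*3^1*11^1 *353^(-1)*941^(-1 ) *174991^1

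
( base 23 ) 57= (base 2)1111010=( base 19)68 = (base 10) 122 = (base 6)322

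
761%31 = 17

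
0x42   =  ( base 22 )30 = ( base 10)66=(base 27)2C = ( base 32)22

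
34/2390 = 17/1195 = 0.01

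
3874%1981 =1893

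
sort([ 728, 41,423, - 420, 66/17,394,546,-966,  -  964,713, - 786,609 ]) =[ - 966, - 964,-786, - 420,  66/17 , 41, 394,423, 546, 609,713,  728] 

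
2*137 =274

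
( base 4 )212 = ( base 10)38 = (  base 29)19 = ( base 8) 46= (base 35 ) 13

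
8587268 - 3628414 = 4958854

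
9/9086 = 9/9086 =0.00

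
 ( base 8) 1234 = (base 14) 35A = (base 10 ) 668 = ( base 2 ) 1010011100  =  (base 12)478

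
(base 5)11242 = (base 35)NH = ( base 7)2253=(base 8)1466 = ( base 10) 822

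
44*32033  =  1409452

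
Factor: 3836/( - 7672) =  - 1/2  =  -2^( - 1 ) 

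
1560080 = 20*78004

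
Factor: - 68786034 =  - 2^1 * 3^1*37^1*383^1*809^1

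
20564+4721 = 25285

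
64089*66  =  4229874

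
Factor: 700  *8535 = 5974500= 2^2*3^1*5^3*7^1*569^1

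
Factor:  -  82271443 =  - 179^1  *  461^1*997^1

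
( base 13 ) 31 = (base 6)104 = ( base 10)40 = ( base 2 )101000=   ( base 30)1A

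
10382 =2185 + 8197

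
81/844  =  81/844 = 0.10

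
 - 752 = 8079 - 8831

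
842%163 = 27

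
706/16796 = 353/8398  =  0.04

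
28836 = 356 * 81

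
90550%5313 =229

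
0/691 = 0 = 0.00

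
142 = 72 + 70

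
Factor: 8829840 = 2^4*3^1*5^1*36791^1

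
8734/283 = 8734/283 = 30.86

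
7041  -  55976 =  - 48935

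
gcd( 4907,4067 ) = 7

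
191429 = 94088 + 97341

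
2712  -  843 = 1869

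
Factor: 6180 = 2^2*3^1*5^1*103^1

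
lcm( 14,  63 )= 126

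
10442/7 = 1491 + 5/7  =  1491.71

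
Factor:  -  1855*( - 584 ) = 1083320 = 2^3*5^1*7^1*53^1* 73^1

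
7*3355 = 23485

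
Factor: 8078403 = 3^1*2692801^1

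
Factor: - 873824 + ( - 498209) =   -  1372033 = - 13^1*105541^1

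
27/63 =3/7= 0.43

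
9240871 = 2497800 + 6743071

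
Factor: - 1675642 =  - 2^1*23^1*73^1*499^1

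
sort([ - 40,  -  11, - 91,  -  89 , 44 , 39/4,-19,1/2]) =[ - 91, - 89, - 40 ,  -  19 , - 11,1/2, 39/4,  44] 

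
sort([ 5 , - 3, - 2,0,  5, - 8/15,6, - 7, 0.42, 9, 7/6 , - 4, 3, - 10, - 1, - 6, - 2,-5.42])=[ - 10, - 7, - 6, - 5.42,- 4, - 3, - 2, - 2, - 1, - 8/15, 0, 0.42,7/6,3,5  ,  5, 6,9 ] 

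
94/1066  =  47/533 = 0.09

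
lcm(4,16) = 16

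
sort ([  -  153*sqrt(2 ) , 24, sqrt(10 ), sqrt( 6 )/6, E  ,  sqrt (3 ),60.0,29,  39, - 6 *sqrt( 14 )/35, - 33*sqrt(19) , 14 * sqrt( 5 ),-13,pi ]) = [ - 153*sqrt(2), - 33*sqrt( 19), - 13, - 6 * sqrt( 14)/35, sqrt( 6 ) /6, sqrt(3 ),E,  pi,sqrt( 10 ),24,29, 14*sqrt( 5), 39, 60.0]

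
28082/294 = 14041/147 = 95.52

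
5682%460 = 162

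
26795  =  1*26795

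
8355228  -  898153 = 7457075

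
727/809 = 727/809 = 0.90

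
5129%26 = 7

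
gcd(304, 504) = 8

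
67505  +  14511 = 82016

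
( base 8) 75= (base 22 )2h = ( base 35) 1Q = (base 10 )61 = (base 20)31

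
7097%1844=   1565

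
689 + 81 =770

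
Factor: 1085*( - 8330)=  - 9038050 = -2^1*5^2*7^3*17^1*31^1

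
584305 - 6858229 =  - 6273924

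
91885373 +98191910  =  190077283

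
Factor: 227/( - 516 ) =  -2^ (-2 )*3^( - 1)*43^( - 1)*227^1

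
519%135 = 114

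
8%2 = 0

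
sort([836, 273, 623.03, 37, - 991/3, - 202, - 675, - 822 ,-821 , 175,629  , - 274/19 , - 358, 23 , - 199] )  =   [ - 822, - 821, - 675,-358, - 991/3, - 202, - 199,-274/19,23 , 37, 175, 273, 623.03, 629,836 ]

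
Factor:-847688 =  - 2^3*17^1*23^1*271^1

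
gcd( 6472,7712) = 8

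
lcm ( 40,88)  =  440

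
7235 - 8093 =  - 858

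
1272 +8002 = 9274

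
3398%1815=1583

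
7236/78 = 1206/13 = 92.77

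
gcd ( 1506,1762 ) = 2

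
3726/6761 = 3726/6761 = 0.55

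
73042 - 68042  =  5000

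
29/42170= 29/42170= 0.00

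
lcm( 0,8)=0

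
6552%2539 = 1474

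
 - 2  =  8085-8087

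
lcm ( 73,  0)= 0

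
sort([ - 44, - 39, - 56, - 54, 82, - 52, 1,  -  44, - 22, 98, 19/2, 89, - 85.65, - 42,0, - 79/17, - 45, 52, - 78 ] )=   [-85.65,-78, - 56, - 54, - 52,- 45, - 44, - 44, - 42 , - 39, - 22, - 79/17, 0,1 , 19/2,  52,82 , 89, 98]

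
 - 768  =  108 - 876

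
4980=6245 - 1265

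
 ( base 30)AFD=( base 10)9463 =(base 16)24F7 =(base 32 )97N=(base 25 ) f3d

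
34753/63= 34753/63 = 551.63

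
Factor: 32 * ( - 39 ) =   -  1248=- 2^5*3^1*13^1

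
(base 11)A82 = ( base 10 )1300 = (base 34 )148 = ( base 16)514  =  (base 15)5BA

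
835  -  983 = - 148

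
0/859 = 0 = 0.00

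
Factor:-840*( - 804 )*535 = 2^5* 3^2 * 5^2 * 7^1*67^1*107^1=361317600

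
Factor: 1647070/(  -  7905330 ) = -3^( - 3)*19^( - 1) * 23^( - 1)*67^( - 1)*164707^1 =- 164707/790533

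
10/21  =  10/21 = 0.48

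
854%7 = 0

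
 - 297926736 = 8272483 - 306199219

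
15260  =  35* 436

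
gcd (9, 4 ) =1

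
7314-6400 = 914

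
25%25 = 0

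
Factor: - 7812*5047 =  - 2^2*3^2*7^3*31^1 * 103^1 = - 39427164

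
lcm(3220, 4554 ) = 318780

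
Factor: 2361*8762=20687082 = 2^1*3^1*13^1*337^1 * 787^1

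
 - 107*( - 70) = 7490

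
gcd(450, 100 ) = 50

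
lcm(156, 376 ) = 14664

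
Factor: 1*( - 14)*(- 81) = 1134 = 2^1*3^4*7^1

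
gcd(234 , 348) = 6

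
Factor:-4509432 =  - 2^3*3^4 * 6959^1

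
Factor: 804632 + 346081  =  1150713  =  3^3*17^1 * 23^1*109^1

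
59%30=29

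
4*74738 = 298952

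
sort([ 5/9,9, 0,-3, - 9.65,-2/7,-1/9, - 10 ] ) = [-10,-9.65, - 3,  -  2/7, - 1/9, 0,5/9,9]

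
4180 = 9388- 5208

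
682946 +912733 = 1595679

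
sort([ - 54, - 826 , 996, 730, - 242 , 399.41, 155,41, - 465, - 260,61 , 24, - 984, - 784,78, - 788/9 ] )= [ - 984, - 826,-784, -465 , - 260, - 242, - 788/9, - 54, 24 , 41 , 61,78 , 155 , 399.41, 730,996]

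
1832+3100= 4932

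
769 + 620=1389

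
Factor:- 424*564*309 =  - 73893024  =  -2^5*3^2*47^1  *53^1*103^1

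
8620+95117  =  103737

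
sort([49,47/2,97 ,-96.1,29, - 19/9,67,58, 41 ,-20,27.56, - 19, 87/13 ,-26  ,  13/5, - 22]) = [ - 96.1 , - 26, - 22 ,  -  20, -19, - 19/9,13/5,  87/13,47/2,27.56, 29, 41, 49 , 58, 67, 97]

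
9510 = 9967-457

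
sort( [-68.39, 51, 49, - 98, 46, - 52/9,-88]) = [-98, - 88, - 68.39,-52/9,46, 49, 51]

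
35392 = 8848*4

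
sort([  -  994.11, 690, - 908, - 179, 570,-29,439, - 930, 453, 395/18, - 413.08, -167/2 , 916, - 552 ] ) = [-994.11, - 930 , - 908 , - 552, - 413.08, - 179 , - 167/2, - 29,395/18,439, 453 , 570, 690, 916 ]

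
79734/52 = 39867/26 = 1533.35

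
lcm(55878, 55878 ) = 55878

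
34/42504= 17/21252 = 0.00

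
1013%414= 185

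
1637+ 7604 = 9241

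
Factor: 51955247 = 17^1*191^1*16001^1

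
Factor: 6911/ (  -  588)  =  -2^(-2)*3^( - 1)  *  7^( - 2) *6911^1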